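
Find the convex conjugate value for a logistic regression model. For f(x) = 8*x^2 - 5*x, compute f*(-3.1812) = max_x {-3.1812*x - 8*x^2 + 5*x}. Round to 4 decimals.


f*(y) = sup_x {y*x - a*x^2 - b*x} = sup_x {(y-b)*x - a*x^2}
FOC: (y - b) - 2a*x = 0 => x* = (y - b)/(2a)
x* = (-3.1812 + 5)/(2*8) = 0.1137
f*(-3.1812) = (y-b)^2/(4a) = (-3.1812 + 5)^2/(4*8)
= 3.308/32 = 0.1034


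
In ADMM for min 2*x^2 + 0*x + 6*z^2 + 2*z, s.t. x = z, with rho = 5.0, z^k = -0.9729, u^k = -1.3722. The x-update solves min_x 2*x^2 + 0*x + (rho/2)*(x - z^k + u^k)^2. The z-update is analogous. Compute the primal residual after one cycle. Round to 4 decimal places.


ADMM iteration with rho = 5.0, z^k = -0.9729, u^k = -1.3722
Step 1: x-update.
Minimize 2*x^2 + 0*x + (5.0/2)*(x + 0.9729 - 1.3722)^2
FOC: (2*2 + 5.0)*x = 0 + 5.0*(-0.9729 + 1.3722)
x^{k+1} = 0.2218
Step 2: z-update.
Minimize 6*z^2 + 2*z + (5.0/2)*(0.2218 - z - 1.3722)^2
FOC: (2*6 + 5.0)*z = -2 + 5.0*(0.2218 - 1.3722)
z^{k+1} = -0.456
Step 3: u-update.
u^{k+1} = -1.3722 + 0.2218 + 0.456 = -0.6944
Step 4: Primal residual = |0.2218 + 0.456| = 0.6778


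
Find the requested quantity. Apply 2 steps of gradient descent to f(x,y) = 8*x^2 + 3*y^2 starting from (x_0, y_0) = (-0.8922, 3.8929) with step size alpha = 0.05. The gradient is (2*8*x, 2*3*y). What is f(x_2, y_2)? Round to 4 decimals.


Gradient descent on f(x,y) = 8*x^2 + 3*y^2.
Starting point: (-0.8922, 3.8929), alpha = 0.05
Step 1: grad_x = 2*8*-0.8922 = -14.2752, grad_y = 2*3*3.8929 = 23.3574
  x_1 = -0.8922 - 0.05*-14.2752 = -0.1784
  y_1 = 3.8929 - 0.05*23.3574 = 2.725
Step 2: grad_x = 2*8*-0.1784 = -2.855, grad_y = 2*3*2.725 = 16.3502
  x_2 = -0.1784 - 0.05*-2.855 = -0.0357
  y_2 = 2.725 - 0.05*16.3502 = 1.9075
f(-0.0357, 1.9075) = 8*(-0.0357)^2 + 3*1.9075^2 = 10.9261


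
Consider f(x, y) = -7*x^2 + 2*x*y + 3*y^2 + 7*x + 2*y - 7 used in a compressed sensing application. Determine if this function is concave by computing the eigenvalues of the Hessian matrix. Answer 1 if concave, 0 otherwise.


The Hessian of f(x,y) = -7*x^2 + 2*x*y + 3*y^2 + 7*x + 2*y - 7 is:
H = [[-14, 2], [2, 6]]
Trace = -14 + 6 = -8
Determinant = -14*6 - (2)^2 = -88
Discriminant = (-8)^2 - 4*-88 = 416.0
Eigenvalues: lambda_1 = -14.198, lambda_2 = 6.198
The function is not concave.

0


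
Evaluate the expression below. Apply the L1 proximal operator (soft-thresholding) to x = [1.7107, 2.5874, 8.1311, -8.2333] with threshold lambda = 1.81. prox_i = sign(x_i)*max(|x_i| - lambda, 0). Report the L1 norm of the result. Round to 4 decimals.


Soft-thresholding with lambda = 1.81:
prox(1.7107) = sign(1.7107)*max(|1.7107| - 1.81, 0) = 0.0
prox(2.5874) = sign(2.5874)*max(|2.5874| - 1.81, 0) = 0.7774
prox(8.1311) = sign(8.1311)*max(|8.1311| - 1.81, 0) = 6.3211
prox(-8.2333) = sign(-8.2333)*max(|-8.2333| - 1.81, 0) = -6.4233
prox(x) = [0.0, 0.7774, 6.3211, -6.4233]
||prox(x)||_1 = 0.0 + 0.7774 + 6.3211 + 6.4233 = 13.5218


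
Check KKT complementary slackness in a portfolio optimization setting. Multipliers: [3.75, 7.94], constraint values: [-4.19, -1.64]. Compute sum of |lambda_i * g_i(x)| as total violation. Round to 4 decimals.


KKT complementary slackness check:
lambda_1 * g_1 = 3.75 * -4.19 = -15.7125
lambda_2 * g_2 = 7.94 * -1.64 = -13.0216
Total violation = 15.7125 + 13.0216 = 28.7341


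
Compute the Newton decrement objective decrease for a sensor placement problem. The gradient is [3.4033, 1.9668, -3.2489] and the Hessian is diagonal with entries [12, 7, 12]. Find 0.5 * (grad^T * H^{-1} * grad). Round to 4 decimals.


Step 1: H is diagonal, so H^(-1) * g = [0.2836, 0.281, -0.2707].
Step 2: g^T H^(-1) g = sum_i g_i^2 / H_ii
  = (3.4033)^2/12 + (1.9668)^2/7 + (-3.2489)^2/12
  = 0.9652 + 0.5526 + 0.8796 = 2.3974
Step 3: Objective decrease = 0.5 * g^T H^(-1) g = 1.1987


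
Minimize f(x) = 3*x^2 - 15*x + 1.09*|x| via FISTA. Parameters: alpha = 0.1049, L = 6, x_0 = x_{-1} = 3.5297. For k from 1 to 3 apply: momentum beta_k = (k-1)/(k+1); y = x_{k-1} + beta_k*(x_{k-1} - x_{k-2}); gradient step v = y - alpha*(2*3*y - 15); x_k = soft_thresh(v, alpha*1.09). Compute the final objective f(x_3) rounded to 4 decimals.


FISTA on f(x) = 3*x^2 - 15*x + 1.09*|x|
L = 6, alpha = 0.1049
Iteration 1: beta = 0.0, y = 3.5297 + 0.0*(3.5297 - 3.5297) = 3.5297
  grad(y) = 6.1782, v = y - alpha*grad = 2.8816
  prox(v) = soft_thresh(2.8816, 0.1143) = 2.7673
Iteration 2: beta = 0.3333, y = 2.7673 + 0.3333*(2.7673 - 3.5297) = 2.5131
  grad(y) = 0.0787, v = y - alpha*grad = 2.5049
  prox(v) = soft_thresh(2.5049, 0.1143) = 2.3905
Iteration 3: beta = 0.5, y = 2.3905 + 0.5*(2.3905 - 2.7673) = 2.2021
  grad(y) = -1.7871, v = y - alpha*grad = 2.3896
  prox(v) = soft_thresh(2.3896, 0.1143) = 2.2753
f(x_3) = 3*2.2753^2 - 15*2.2753 + 1.09*|2.2753| = -16.1184


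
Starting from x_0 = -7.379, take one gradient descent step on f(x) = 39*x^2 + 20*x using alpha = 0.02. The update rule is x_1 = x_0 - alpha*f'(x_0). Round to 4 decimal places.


We compute the gradient at x_0 and apply the update.
f'(x) = 78*x + 20
f'(-7.379) = 78*-7.379 + 20 = -555.562
x_1 = -7.379 - 0.02*-555.562 = 3.7322


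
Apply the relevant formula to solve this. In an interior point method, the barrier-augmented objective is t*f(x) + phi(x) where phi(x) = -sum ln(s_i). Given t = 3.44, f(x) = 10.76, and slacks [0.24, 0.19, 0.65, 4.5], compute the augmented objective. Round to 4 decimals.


Step 1: Compute log-barrier.
ln values: [-1.4271, -1.6607, -0.4308, 1.5041]
phi = -(-1.4271 - 1.6607 - 0.4308 + 1.5041) = 2.0146
Step 2: Compute augmented objective.
t*f(x) = 3.44*10.76 = 37.0144
Total = 37.0144 + 2.0146 = 39.029


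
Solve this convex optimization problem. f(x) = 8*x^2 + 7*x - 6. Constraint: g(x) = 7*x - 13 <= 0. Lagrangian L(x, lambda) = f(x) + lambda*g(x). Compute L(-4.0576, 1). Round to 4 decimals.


Step 1: Evaluate f(x).
f(-4.0576) = 8*(-4.0576)^2 + 7*(-4.0576) - 6 = 97.3097
Step 2: Evaluate g(x).
g(-4.0576) = 7*-4.0576 - 13 = -41.4032
Step 3: Compute Lagrangian.
L = 97.3097 + 1*-41.4032 = 55.9065


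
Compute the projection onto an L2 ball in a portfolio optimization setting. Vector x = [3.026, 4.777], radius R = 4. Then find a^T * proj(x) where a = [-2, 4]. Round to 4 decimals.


Step 1: Compute ||x|| (intermediates to 6 decimals).
||x|| = sqrt(3.026^2 + 4.777^2) = 5.654768
Step 2: Project.
Since ||x|| > R, scale = R/||x|| = 4/5.654768 = 0.707368, proj(x) = scale * x
proj(x) = [2.140496, 3.379097]
Step 3: Dot product.
a^T * proj(x) = -2*2.140496 + 4*3.379097 = 9.2354


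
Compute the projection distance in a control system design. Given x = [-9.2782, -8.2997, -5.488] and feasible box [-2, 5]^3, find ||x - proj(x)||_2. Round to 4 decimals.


Project each component onto [-2, 5].
clip(-9.2782) = -2.0, clip(-8.2997) = -2.0, clip(-5.488) = -2.0
Projection = [-2.0, -2.0, -2.0]
Squared diffs: [52.9722, 39.6862, 12.1661]
Distance = sqrt(104.8245) = 10.2384


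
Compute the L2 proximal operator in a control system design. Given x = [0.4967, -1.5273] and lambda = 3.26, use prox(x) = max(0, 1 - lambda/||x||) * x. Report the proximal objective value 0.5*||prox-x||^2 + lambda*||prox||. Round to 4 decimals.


Step 1: Compute ||x||.
||x|| = 1.606
Step 2: Compute scaling factor.
scale = max(0, 1 - 3.26/1.606) = 0.0
Step 3: prox(x) = [0.0, -0.0]
||prox(x)|| = 0.0
Step 4: Proximal objective.
0.5*||prox-x||^2 = 1.2897
lambda*||prox|| = 0.0
Total = 1.2897


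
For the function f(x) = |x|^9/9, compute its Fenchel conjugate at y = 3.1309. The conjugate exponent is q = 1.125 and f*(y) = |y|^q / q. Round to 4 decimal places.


The conjugate exponent q satisfies 1/p + 1/q = 1.
p = 9, so q = 9/(9 - 1) = 1.125
|y|^q = 3.1309^1.125 = 3.611
f*(3.1309) = 3.611 / 1.125 = 3.2098


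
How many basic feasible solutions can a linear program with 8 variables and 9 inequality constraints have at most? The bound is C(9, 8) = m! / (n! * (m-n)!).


Each vertex corresponds to some choice of n active constraints out of m, so the number of vertices is at most C(m, n) = m! / (n!(m-n)!).
m = 9, n = 8
Numerator: 9 * 8 * 7 * 6 * 5 * 4 * 3 * 2
Denominator: 8! = 40320
C(9, 8) = 9


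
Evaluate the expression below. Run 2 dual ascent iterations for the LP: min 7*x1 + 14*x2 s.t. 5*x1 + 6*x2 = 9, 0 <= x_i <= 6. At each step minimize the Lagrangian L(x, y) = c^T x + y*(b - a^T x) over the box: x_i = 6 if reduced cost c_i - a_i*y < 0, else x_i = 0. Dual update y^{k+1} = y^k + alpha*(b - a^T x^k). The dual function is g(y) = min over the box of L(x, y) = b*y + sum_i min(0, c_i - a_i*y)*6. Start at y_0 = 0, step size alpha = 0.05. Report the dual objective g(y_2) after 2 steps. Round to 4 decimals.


Dual ascent for LP: min 7*x1 + 14*x2, 5*x1 + 6*x2 = 9, 0 <= x_i <= 6
Step 1: y^k = 0.0, reduced costs: (7.0, 14.0)
  x^k = (0.0, 0.0), subgradient = b - a^T x = 9.0
  y^{k+1} = 0.0 + 0.05*9.0 = 0.45
Step 2: y^k = 0.45, reduced costs: (4.75, 11.3)
  x^k = (0.0, 0.0), subgradient = b - a^T x = 9.0
  y^{k+1} = 0.45 + 0.05*9.0 = 0.9
Dual objective at y_2 = 0.9: reduced costs (2.5, 8.6), box minimizer x = (0.0, 0.0)
g(y_2) = b*y + (c1 - a1*y)*x1 + (c2 - a2*y)*x2 = 9*0.9 + 2.5*0.0 + 8.6*0.0 = 8.1 + 0.0 + 0.0 = 8.1


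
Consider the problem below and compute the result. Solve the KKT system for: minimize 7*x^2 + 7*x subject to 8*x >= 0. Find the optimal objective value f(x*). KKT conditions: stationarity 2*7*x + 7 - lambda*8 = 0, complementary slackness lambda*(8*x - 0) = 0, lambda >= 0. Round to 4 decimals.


Step 1: Try lambda = 0 (constraint inactive).
x_unc = -7/(2*7) = -0.5
Check: 8*-0.5 = -4.0 < 0 -- violated!
Step 2: Constraint must be active: 8*x = 0
x* = 0/8 = 0.0
lambda = (2*7*0.0 + 7)/8 = 0.875
Step 3: Compute optimal value.
f(x*) = 7*0.0^2 + 7*0.0 = 0.0


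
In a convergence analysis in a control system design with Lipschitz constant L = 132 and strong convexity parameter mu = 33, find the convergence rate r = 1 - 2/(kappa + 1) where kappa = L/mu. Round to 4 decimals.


Step 1: Compute the condition number.
kappa = L/mu = 132/33 = 4.0
Step 2: Compute the convergence rate.
r = 1 - 2/(kappa + 1) = 1 - 2*mu/(L + mu) = (L - mu)/(L + mu) = 99/165 = 0.6


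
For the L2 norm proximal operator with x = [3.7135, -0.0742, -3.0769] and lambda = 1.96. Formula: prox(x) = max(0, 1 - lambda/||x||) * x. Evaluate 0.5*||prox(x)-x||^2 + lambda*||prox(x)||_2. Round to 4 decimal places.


Step 1: Compute ||x||.
||x|| = 4.8232
Step 2: Compute scaling factor.
scale = max(0, 1 - 1.96/4.8232) = 0.5936
Step 3: prox(x) = [2.2044, -0.044, -1.8265]
||prox(x)|| = 2.8632
Step 4: Proximal objective.
0.5*||prox-x||^2 = 1.9208
lambda*||prox|| = 5.6119
Total = 7.5326


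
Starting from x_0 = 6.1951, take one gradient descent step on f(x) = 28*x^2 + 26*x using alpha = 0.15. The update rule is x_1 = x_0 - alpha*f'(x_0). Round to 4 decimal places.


We compute the gradient at x_0 and apply the update.
f'(x) = 56*x + 26
f'(6.1951) = 56*6.1951 + 26 = 372.9256
x_1 = 6.1951 - 0.15*372.9256 = -49.7437


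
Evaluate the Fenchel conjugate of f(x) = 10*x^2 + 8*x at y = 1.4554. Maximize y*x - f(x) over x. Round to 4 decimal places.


f*(y) = sup_x {y*x - a*x^2 - b*x} = sup_x {(y-b)*x - a*x^2}
FOC: (y - b) - 2a*x = 0 => x* = (y - b)/(2a)
x* = (1.4554 - 8)/(2*10) = -0.3272
f*(1.4554) = (y-b)^2/(4a) = (1.4554 - 8)^2/(4*10)
= 42.8318/40 = 1.0708


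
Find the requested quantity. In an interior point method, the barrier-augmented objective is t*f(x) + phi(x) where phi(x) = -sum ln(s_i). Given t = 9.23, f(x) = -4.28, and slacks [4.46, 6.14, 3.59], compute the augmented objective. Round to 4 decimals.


Step 1: Compute log-barrier.
ln values: [1.4951, 1.8148, 1.2782]
phi = -(1.4951 + 1.8148 + 1.2782) = -4.5881
Step 2: Compute augmented objective.
t*f(x) = 9.23*-4.28 = -39.5044
Total = -39.5044 - 4.5881 = -44.0925


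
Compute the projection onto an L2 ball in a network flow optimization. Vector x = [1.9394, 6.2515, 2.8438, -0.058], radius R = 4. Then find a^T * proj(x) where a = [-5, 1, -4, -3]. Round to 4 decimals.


Step 1: Compute ||x|| (intermediates to 6 decimals).
||x|| = sqrt(1.9394^2 + 6.2515^2 + 2.8438^2 + (-0.058)^2) = 7.136742
Step 2: Project.
Since ||x|| > R, scale = R/||x|| = 4/7.136742 = 0.56048, proj(x) = scale * x
proj(x) = [1.086995, 3.503841, 1.593893, -0.032508]
Step 3: Dot product.
a^T * proj(x) = -5*1.086995 + 1*3.503841 - 4*1.593893 - 3*(-0.032508) = -8.2092


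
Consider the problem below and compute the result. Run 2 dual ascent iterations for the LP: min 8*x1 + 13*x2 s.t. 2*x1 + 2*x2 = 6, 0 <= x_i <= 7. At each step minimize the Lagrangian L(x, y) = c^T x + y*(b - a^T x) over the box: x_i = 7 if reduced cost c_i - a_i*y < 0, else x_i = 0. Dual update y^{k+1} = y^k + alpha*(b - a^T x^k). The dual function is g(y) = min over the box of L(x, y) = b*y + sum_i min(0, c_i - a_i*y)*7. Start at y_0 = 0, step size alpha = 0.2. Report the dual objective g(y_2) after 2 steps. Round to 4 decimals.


Dual ascent for LP: min 8*x1 + 13*x2, 2*x1 + 2*x2 = 6, 0 <= x_i <= 7
Step 1: y^k = 0.0, reduced costs: (8.0, 13.0)
  x^k = (0.0, 0.0), subgradient = b - a^T x = 6.0
  y^{k+1} = 0.0 + 0.2*6.0 = 1.2
Step 2: y^k = 1.2, reduced costs: (5.6, 10.6)
  x^k = (0.0, 0.0), subgradient = b - a^T x = 6.0
  y^{k+1} = 1.2 + 0.2*6.0 = 2.4
Dual objective at y_2 = 2.4: reduced costs (3.2, 8.2), box minimizer x = (0.0, 0.0)
g(y_2) = b*y + (c1 - a1*y)*x1 + (c2 - a2*y)*x2 = 6*2.4 + 3.2*0.0 + 8.2*0.0 = 14.4 + 0.0 + 0.0 = 14.4


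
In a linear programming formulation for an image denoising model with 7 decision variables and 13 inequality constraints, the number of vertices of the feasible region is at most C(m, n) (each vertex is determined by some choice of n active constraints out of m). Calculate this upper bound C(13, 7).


Each vertex corresponds to some choice of n active constraints out of m, so the number of vertices is at most C(m, n) = m! / (n!(m-n)!).
m = 13, n = 7
Numerator: 13 * 12 * 11 * 10 * 9 * 8 * 7
Denominator: 7! = 5040
C(13, 7) = 1716


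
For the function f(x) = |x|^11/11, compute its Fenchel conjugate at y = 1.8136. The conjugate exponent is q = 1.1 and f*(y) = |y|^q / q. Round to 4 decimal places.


The conjugate exponent q satisfies 1/p + 1/q = 1.
p = 11, so q = 11/(11 - 1) = 1.1
|y|^q = 1.8136^1.1 = 1.9248
f*(1.8136) = 1.9248 / 1.1 = 1.7499


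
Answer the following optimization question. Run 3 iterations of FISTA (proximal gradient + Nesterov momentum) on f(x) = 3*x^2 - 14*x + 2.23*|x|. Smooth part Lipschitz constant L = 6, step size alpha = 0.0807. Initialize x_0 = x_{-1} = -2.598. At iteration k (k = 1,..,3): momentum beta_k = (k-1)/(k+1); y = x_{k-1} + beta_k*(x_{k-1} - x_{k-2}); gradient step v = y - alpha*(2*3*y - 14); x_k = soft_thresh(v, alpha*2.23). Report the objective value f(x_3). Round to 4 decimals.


FISTA on f(x) = 3*x^2 - 14*x + 2.23*|x|
L = 6, alpha = 0.0807
Iteration 1: beta = 0.0, y = -2.598 + 0.0*(-2.598 + 2.598) = -2.598
  grad(y) = -29.588, v = y - alpha*grad = -0.2102
  prox(v) = soft_thresh(-0.2102, 0.18) = -0.0303
Iteration 2: beta = 0.3333, y = -0.0303 + 0.3333*(-0.0303 + 2.598) = 0.8256
  grad(y) = -9.0463, v = y - alpha*grad = 1.5557
  prox(v) = soft_thresh(1.5557, 0.18) = 1.3757
Iteration 3: beta = 0.5, y = 1.3757 + 0.5*(1.3757 + 0.0303) = 2.0787
  grad(y) = -1.5279, v = y - alpha*grad = 2.202
  prox(v) = soft_thresh(2.202, 0.18) = 2.022
f(x_3) = 3*2.022^2 - 14*2.022 + 2.23*|2.022| = -11.5335


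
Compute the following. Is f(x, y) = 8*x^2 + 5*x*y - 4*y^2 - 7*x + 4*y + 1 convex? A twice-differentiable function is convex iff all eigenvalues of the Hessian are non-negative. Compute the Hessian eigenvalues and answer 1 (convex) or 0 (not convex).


The Hessian of f(x,y) = 8*x^2 + 5*x*y - 4*y^2 - 7*x + 4*y + 1 is:
H = [[16, 5], [5, -8]]
Trace = 16 - 8 = 8
Determinant = 16*-8 - (5)^2 = -153
Discriminant = (8)^2 - 4*-153 = 676.0
Eigenvalues: lambda_1 = -9.0, lambda_2 = 17.0
The function is not convex.

0


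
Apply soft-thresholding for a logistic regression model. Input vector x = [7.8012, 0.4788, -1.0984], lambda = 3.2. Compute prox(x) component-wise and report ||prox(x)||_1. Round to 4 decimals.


Soft-thresholding with lambda = 3.2:
prox(7.8012) = sign(7.8012)*max(|7.8012| - 3.2, 0) = 4.6012
prox(0.4788) = sign(0.4788)*max(|0.4788| - 3.2, 0) = 0.0
prox(-1.0984) = sign(-1.0984)*max(|-1.0984| - 3.2, 0) = 0.0
prox(x) = [4.6012, 0.0, 0.0]
||prox(x)||_1 = 4.6012 + 0.0 + 0.0 = 4.6012


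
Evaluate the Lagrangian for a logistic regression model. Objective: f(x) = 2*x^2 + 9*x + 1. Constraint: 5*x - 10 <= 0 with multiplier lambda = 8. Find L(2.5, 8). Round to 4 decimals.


Step 1: Evaluate f(x).
f(2.5) = 2*2.5^2 + 9*2.5 + 1 = 36.0
Step 2: Evaluate g(x).
g(2.5) = 5*2.5 - 10 = 2.5
Step 3: Compute Lagrangian.
L = 36.0 + 8*2.5 = 56.0


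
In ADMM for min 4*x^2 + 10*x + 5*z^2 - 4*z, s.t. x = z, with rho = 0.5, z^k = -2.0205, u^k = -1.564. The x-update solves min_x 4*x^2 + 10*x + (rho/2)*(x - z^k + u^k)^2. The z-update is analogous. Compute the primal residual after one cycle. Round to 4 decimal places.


ADMM iteration with rho = 0.5, z^k = -2.0205, u^k = -1.564
Step 1: x-update.
Minimize 4*x^2 + 10*x + (0.5/2)*(x + 2.0205 - 1.564)^2
FOC: (2*4 + 0.5)*x = -10 + 0.5*(-2.0205 + 1.564)
x^{k+1} = -1.2033
Step 2: z-update.
Minimize 5*z^2 - 4*z + (0.5/2)*(-1.2033 - z - 1.564)^2
FOC: (2*5 + 0.5)*z = 4 + 0.5*(-1.2033 - 1.564)
z^{k+1} = 0.2492
Step 3: u-update.
u^{k+1} = -1.564 - 1.2033 - 0.2492 = -3.0165
Step 4: Primal residual = |-1.2033 - 0.2492| = 1.4525


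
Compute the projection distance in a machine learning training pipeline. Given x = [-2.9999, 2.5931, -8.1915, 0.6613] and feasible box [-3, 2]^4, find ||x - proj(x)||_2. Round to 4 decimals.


Project each component onto [-3, 2].
clip(-2.9999) = -2.9999, clip(2.5931) = 2.0, clip(-8.1915) = -3.0, clip(0.6613) = 0.6613
Projection = [-2.9999, 2.0, -3.0, 0.6613]
Squared diffs: [0.0, 0.3518, 26.9517, 0.0]
Distance = sqrt(27.3035) = 5.2253


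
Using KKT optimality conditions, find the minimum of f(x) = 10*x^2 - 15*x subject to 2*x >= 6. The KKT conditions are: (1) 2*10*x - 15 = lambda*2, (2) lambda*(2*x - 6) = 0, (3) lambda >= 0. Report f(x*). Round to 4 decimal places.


Step 1: Try lambda = 0 (constraint inactive).
x_unc = 15/(2*10) = 0.75
Check: 2*0.75 = 1.5 < 6 -- violated!
Step 2: Constraint must be active: 2*x = 6
x* = 6/2 = 3.0
lambda = (2*10*3.0 - 15)/2 = 22.5
Step 3: Compute optimal value.
f(x*) = 10*3.0^2 - 15*3.0 = 45.0


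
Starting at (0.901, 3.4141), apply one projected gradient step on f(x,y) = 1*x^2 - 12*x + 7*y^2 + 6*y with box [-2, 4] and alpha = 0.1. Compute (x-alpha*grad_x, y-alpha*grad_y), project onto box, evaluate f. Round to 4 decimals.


Step 1: Compute gradient at (0.901, 3.4141).
grad_x = 2*1*0.901 - 12 = -10.198
grad_y = 2*7*3.4141 + 6 = 53.7974
Step 2: Gradient step.
x_raw = 0.901 - 0.1*-10.198 = 1.9208
y_raw = 3.4141 - 0.1*53.7974 = -1.9656
Step 3: Project onto [-2, 4].
x_proj = clip(1.9208) = 1.9208
y_proj = clip(-1.9656) = -1.9656
Step 4: Evaluate f.
f(1.9208, -1.9656) = -4.1078


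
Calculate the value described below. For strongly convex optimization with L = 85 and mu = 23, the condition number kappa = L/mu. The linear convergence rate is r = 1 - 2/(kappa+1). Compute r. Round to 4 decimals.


Step 1: Compute the condition number.
kappa = L/mu = 85/23 = 3.6957
Step 2: Compute the convergence rate.
r = 1 - 2/(kappa + 1) = 1 - 2*mu/(L + mu) = (L - mu)/(L + mu) = 62/108 = 0.5741


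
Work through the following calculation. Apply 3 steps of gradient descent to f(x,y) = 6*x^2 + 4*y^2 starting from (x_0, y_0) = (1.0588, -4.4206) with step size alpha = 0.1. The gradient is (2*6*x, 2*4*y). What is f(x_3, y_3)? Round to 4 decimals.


Gradient descent on f(x,y) = 6*x^2 + 4*y^2.
Starting point: (1.0588, -4.4206), alpha = 0.1
Step 1: grad_x = 2*6*1.0588 = 12.7056, grad_y = 2*4*-4.4206 = -35.3648
  x_1 = 1.0588 - 0.1*12.7056 = -0.2118
  y_1 = -4.4206 - 0.1*-35.3648 = -0.8841
Step 2: grad_x = 2*6*-0.2118 = -2.5411, grad_y = 2*4*-0.8841 = -7.073
  x_2 = -0.2118 - 0.1*-2.5411 = 0.0424
  y_2 = -0.8841 - 0.1*-7.073 = -0.1768
Step 3: grad_x = 2*6*0.0424 = 0.5082, grad_y = 2*4*-0.1768 = -1.4146
  x_3 = 0.0424 - 0.1*0.5082 = -0.0085
  y_3 = -0.1768 - 0.1*-1.4146 = -0.0354
f(-0.0085, -0.0354) = 6*(-0.0085)^2 + 4*(-0.0354)^2 = 0.0054


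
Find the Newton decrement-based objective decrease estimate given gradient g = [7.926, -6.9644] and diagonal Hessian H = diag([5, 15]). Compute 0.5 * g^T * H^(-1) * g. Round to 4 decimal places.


Step 1: H is diagonal, so H^(-1) * g = [1.5852, -0.4643].
Step 2: g^T H^(-1) g = sum_i g_i^2 / H_ii
  = (7.926)^2/5 + (-6.9644)^2/15
  = 12.5643 + 3.2335 = 15.7978
Step 3: Objective decrease = 0.5 * g^T H^(-1) g = 7.8989


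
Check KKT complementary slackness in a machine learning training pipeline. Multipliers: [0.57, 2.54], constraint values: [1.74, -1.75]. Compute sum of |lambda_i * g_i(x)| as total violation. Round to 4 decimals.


KKT complementary slackness check:
lambda_1 * g_1 = 0.57 * 1.74 = 0.9918
lambda_2 * g_2 = 2.54 * -1.75 = -4.445
Total violation = 0.9918 + 4.445 = 5.4368


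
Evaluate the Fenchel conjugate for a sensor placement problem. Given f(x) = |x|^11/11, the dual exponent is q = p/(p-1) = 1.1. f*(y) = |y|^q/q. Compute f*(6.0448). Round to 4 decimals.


The conjugate exponent q satisfies 1/p + 1/q = 1.
p = 11, so q = 11/(11 - 1) = 1.1
|y|^q = 6.0448^1.1 = 7.2364
f*(6.0448) = 7.2364 / 1.1 = 6.5785


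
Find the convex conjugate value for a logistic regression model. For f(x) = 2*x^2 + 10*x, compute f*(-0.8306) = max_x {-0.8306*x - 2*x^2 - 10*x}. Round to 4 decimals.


f*(y) = sup_x {y*x - a*x^2 - b*x} = sup_x {(y-b)*x - a*x^2}
FOC: (y - b) - 2a*x = 0 => x* = (y - b)/(2a)
x* = (-0.8306 - 10)/(2*2) = -2.7077
f*(-0.8306) = (y-b)^2/(4a) = (-0.8306 - 10)^2/(4*2)
= 117.3019/8 = 14.6627


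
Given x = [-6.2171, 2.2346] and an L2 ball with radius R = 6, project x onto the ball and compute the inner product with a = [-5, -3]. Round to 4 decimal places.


Step 1: Compute ||x|| (intermediates to 6 decimals).
||x|| = sqrt((-6.2171)^2 + 2.2346^2) = 6.606494
Step 2: Project.
Since ||x|| > R, scale = R/||x|| = 6/6.606494 = 0.908197, proj(x) = scale * x
proj(x) = [-5.646352, 2.029457]
Step 3: Dot product.
a^T * proj(x) = -5*(-5.646352) - 3*2.029457 = 22.1434


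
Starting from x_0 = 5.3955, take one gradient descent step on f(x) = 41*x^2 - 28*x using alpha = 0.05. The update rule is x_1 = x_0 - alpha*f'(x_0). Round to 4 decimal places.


We compute the gradient at x_0 and apply the update.
f'(x) = 82*x - 28
f'(5.3955) = 82*5.3955 - 28 = 414.431
x_1 = 5.3955 - 0.05*414.431 = -15.3261


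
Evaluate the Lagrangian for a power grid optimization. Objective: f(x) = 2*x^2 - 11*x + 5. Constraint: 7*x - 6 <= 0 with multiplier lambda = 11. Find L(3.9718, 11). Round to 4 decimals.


Step 1: Evaluate f(x).
f(3.9718) = 2*3.9718^2 - 11*3.9718 + 5 = -7.1394
Step 2: Evaluate g(x).
g(3.9718) = 7*3.9718 - 6 = 21.8026
Step 3: Compute Lagrangian.
L = -7.1394 + 11*21.8026 = 232.6892


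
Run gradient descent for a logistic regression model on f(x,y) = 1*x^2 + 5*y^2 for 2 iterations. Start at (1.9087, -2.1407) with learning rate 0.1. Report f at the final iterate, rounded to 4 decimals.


Gradient descent on f(x,y) = 1*x^2 + 5*y^2.
Starting point: (1.9087, -2.1407), alpha = 0.1
Step 1: grad_x = 2*1*1.9087 = 3.8174, grad_y = 2*5*-2.1407 = -21.407
  x_1 = 1.9087 - 0.1*3.8174 = 1.527
  y_1 = -2.1407 - 0.1*-21.407 = 0.0
Step 2: grad_x = 2*1*1.527 = 3.0539, grad_y = 2*5*0.0 = 0.0
  x_2 = 1.527 - 0.1*3.0539 = 1.2216
  y_2 = 0.0 - 0.1*0.0 = 0.0
f(1.2216, 0.0) = 1*1.2216^2 + 5*0.0^2 = 1.4922


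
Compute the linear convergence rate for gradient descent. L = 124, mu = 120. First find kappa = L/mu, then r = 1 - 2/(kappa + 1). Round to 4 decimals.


Step 1: Compute the condition number.
kappa = L/mu = 124/120 = 1.0333
Step 2: Compute the convergence rate.
r = 1 - 2/(kappa + 1) = 1 - 2*mu/(L + mu) = (L - mu)/(L + mu) = 4/244 = 0.0164


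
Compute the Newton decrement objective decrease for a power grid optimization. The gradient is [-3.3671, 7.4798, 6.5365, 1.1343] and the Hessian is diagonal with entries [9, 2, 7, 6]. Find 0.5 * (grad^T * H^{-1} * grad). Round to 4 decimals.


Step 1: H is diagonal, so H^(-1) * g = [-0.3741, 3.7399, 0.9338, 0.1891].
Step 2: g^T H^(-1) g = sum_i g_i^2 / H_ii
  = (-3.3671)^2/9 + (7.4798)^2/2 + (6.5365)^2/7 + (1.1343)^2/6
  = 1.2597 + 27.9737 + 6.1037 + 0.2144 = 35.5515
Step 3: Objective decrease = 0.5 * g^T H^(-1) g = 17.7758


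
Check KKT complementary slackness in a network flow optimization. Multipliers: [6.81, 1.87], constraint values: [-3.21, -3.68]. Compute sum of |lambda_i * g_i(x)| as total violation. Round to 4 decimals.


KKT complementary slackness check:
lambda_1 * g_1 = 6.81 * -3.21 = -21.8601
lambda_2 * g_2 = 1.87 * -3.68 = -6.8816
Total violation = 21.8601 + 6.8816 = 28.7417


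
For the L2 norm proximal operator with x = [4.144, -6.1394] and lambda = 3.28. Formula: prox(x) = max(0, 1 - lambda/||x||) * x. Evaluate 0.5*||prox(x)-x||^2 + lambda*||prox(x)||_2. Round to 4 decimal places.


Step 1: Compute ||x||.
||x|| = 7.4071
Step 2: Compute scaling factor.
scale = max(0, 1 - 3.28/7.4071) = 0.5572
Step 3: prox(x) = [2.309, -3.4208]
||prox(x)|| = 4.1271
Step 4: Proximal objective.
0.5*||prox-x||^2 = 5.3792
lambda*||prox|| = 13.5369
Total = 18.9161


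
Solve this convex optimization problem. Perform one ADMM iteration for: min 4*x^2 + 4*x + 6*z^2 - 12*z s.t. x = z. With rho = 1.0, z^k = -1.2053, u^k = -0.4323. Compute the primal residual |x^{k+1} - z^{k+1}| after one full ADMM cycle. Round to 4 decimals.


ADMM iteration with rho = 1.0, z^k = -1.2053, u^k = -0.4323
Step 1: x-update.
Minimize 4*x^2 + 4*x + (1.0/2)*(x + 1.2053 - 0.4323)^2
FOC: (2*4 + 1.0)*x = -4 + 1.0*(-1.2053 + 0.4323)
x^{k+1} = -0.5303
Step 2: z-update.
Minimize 6*z^2 - 12*z + (1.0/2)*(-0.5303 - z - 0.4323)^2
FOC: (2*6 + 1.0)*z = 12 + 1.0*(-0.5303 - 0.4323)
z^{k+1} = 0.849
Step 3: u-update.
u^{k+1} = -0.4323 - 0.5303 - 0.849 = -1.8117
Step 4: Primal residual = |-0.5303 - 0.849| = 1.3794


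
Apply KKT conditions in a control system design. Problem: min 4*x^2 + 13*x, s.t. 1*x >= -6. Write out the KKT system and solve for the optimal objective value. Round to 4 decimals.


Step 1: Try lambda = 0 (constraint inactive).
Stationarity: 2*4*x + 13 = 0
x* = -13/(2*4) = -1.625
Check constraint: 1*-1.625 = -1.625 >= -6 -- satisfied.
Step 2: Compute optimal value.
f(x*) = 4*(-1.625)^2 + 13*(-1.625) = -10.5625


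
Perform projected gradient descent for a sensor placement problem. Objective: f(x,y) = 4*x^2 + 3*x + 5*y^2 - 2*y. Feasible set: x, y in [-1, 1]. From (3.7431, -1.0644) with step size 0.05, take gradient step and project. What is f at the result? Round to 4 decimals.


Step 1: Compute gradient at (3.7431, -1.0644).
grad_x = 2*4*3.7431 + 3 = 32.9448
grad_y = 2*5*-1.0644 - 2 = -12.644
Step 2: Gradient step.
x_raw = 3.7431 - 0.05*32.9448 = 2.0959
y_raw = -1.0644 - 0.05*-12.644 = -0.4322
Step 3: Project onto [-1, 1].
x_proj = clip(2.0959) = 1.0
y_proj = clip(-0.4322) = -0.4322
Step 4: Evaluate f.
f(1.0, -0.4322) = 8.7984


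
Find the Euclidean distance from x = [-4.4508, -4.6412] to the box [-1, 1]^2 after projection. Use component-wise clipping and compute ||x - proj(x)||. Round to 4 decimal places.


Project each component onto [-1, 1].
clip(-4.4508) = -1.0, clip(-4.6412) = -1.0
Projection = [-1.0, -1.0]
Squared diffs: [11.908, 13.2583]
Distance = sqrt(25.1663) = 5.0166


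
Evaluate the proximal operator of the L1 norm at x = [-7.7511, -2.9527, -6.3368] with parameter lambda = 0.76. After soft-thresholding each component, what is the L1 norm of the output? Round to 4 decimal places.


Soft-thresholding with lambda = 0.76:
prox(-7.7511) = sign(-7.7511)*max(|-7.7511| - 0.76, 0) = -6.9911
prox(-2.9527) = sign(-2.9527)*max(|-2.9527| - 0.76, 0) = -2.1927
prox(-6.3368) = sign(-6.3368)*max(|-6.3368| - 0.76, 0) = -5.5768
prox(x) = [-6.9911, -2.1927, -5.5768]
||prox(x)||_1 = 6.9911 + 2.1927 + 5.5768 = 14.7606


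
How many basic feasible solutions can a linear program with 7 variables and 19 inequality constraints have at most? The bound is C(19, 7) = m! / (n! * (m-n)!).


Each vertex corresponds to some choice of n active constraints out of m, so the number of vertices is at most C(m, n) = m! / (n!(m-n)!).
m = 19, n = 7
Numerator: 19 * 18 * 17 * 16 * 15 * 14 * 13
Denominator: 7! = 5040
C(19, 7) = 50388


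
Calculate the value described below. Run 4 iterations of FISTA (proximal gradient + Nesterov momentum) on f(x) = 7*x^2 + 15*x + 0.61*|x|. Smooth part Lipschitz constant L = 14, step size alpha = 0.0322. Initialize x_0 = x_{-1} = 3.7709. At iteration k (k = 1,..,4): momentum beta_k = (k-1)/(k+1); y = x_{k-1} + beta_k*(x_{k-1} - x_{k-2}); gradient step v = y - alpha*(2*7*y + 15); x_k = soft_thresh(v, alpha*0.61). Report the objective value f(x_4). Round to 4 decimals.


FISTA on f(x) = 7*x^2 + 15*x + 0.61*|x|
L = 14, alpha = 0.0322
Iteration 1: beta = 0.0, y = 3.7709 + 0.0*(3.7709 - 3.7709) = 3.7709
  grad(y) = 67.7926, v = y - alpha*grad = 1.588
  prox(v) = soft_thresh(1.588, 0.0196) = 1.5683
Iteration 2: beta = 0.3333, y = 1.5683 + 0.3333*(1.5683 - 3.7709) = 0.8341
  grad(y) = 26.6781, v = y - alpha*grad = -0.0249
  prox(v) = soft_thresh(-0.0249, 0.0196) = -0.0052
Iteration 3: beta = 0.5, y = -0.0052 + 0.5*(-0.0052 - 1.5683) = -0.792
  grad(y) = 3.9115, v = y - alpha*grad = -0.918
  prox(v) = soft_thresh(-0.918, 0.0196) = -0.8983
Iteration 4: beta = 0.6, y = -0.8983 + 0.6*(-0.8983 + 0.0052) = -1.4342
  grad(y) = -5.0788, v = y - alpha*grad = -1.2707
  prox(v) = soft_thresh(-1.2707, 0.0196) = -1.251
f(x_4) = 7*(-1.251)^2 + 15*(-1.251) + 0.61*|-1.251| = -7.0468


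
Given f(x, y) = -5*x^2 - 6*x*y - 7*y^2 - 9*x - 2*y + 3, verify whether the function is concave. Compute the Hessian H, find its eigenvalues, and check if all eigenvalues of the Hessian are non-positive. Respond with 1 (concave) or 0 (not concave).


The Hessian of f(x,y) = -5*x^2 - 6*x*y - 7*y^2 - 9*x - 2*y + 3 is:
H = [[-10, -6], [-6, -14]]
Trace = -10 - 14 = -24
Determinant = -10*-14 - (-6)^2 = 104
Discriminant = (-24)^2 - 4*104 = 160.0
Eigenvalues: lambda_1 = -18.3246, lambda_2 = -5.6754
The function is concave.

1


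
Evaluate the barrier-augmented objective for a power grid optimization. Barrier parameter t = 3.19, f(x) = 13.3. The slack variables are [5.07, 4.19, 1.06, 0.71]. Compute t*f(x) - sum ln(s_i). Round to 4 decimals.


Step 1: Compute log-barrier.
ln values: [1.6233, 1.4327, 0.0583, -0.3425]
phi = -(1.6233 + 1.4327 + 0.0583 - 0.3425) = -2.7718
Step 2: Compute augmented objective.
t*f(x) = 3.19*13.3 = 42.427
Total = 42.427 - 2.7718 = 39.6552


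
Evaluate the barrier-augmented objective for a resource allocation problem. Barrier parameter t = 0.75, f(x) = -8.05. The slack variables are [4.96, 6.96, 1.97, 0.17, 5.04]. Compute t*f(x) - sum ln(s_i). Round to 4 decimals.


Step 1: Compute log-barrier.
ln values: [1.6014, 1.9402, 0.678, -1.772, 1.6174]
phi = -(1.6014 + 1.9402 + 0.678 - 1.772 + 1.6174) = -4.0651
Step 2: Compute augmented objective.
t*f(x) = 0.75*-8.05 = -6.0375
Total = -6.0375 - 4.0651 = -10.1026


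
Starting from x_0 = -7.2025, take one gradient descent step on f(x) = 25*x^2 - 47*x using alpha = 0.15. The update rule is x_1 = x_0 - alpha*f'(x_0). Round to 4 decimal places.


We compute the gradient at x_0 and apply the update.
f'(x) = 50*x - 47
f'(-7.2025) = 50*-7.2025 - 47 = -407.125
x_1 = -7.2025 - 0.15*-407.125 = 53.8663


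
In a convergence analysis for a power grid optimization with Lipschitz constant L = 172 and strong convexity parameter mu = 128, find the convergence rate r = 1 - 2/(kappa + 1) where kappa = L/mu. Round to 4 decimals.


Step 1: Compute the condition number.
kappa = L/mu = 172/128 = 1.3438
Step 2: Compute the convergence rate.
r = 1 - 2/(kappa + 1) = 1 - 2*mu/(L + mu) = (L - mu)/(L + mu) = 44/300 = 0.1467


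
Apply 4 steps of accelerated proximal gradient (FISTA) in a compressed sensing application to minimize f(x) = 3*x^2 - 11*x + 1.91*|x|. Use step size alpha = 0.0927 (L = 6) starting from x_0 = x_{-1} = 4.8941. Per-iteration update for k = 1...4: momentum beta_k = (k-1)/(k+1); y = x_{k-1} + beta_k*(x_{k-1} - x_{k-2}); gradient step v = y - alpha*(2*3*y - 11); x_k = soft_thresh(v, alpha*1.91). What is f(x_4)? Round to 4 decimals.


FISTA on f(x) = 3*x^2 - 11*x + 1.91*|x|
L = 6, alpha = 0.0927
Iteration 1: beta = 0.0, y = 4.8941 + 0.0*(4.8941 - 4.8941) = 4.8941
  grad(y) = 18.3646, v = y - alpha*grad = 3.1917
  prox(v) = soft_thresh(3.1917, 0.1771) = 3.0146
Iteration 2: beta = 0.3333, y = 3.0146 + 0.3333*(3.0146 - 4.8941) = 2.3882
  grad(y) = 3.329, v = y - alpha*grad = 2.0796
  prox(v) = soft_thresh(2.0796, 0.1771) = 1.9025
Iteration 3: beta = 0.5, y = 1.9025 + 0.5*(1.9025 - 3.0146) = 1.3464
  grad(y) = -2.9214, v = y - alpha*grad = 1.6173
  prox(v) = soft_thresh(1.6173, 0.1771) = 1.4402
Iteration 4: beta = 0.6, y = 1.4402 + 0.6*(1.4402 - 1.9025) = 1.1628
  grad(y) = -4.0232, v = y - alpha*grad = 1.5358
  prox(v) = soft_thresh(1.5358, 0.1771) = 1.3587
f(x_4) = 3*1.3587^2 - 11*1.3587 + 1.91*|1.3587| = -6.8124


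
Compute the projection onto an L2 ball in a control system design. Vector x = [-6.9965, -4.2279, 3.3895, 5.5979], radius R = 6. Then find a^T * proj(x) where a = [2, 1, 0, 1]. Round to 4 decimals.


Step 1: Compute ||x|| (intermediates to 6 decimals).
||x|| = sqrt((-6.9965)^2 + (-4.2279)^2 + 3.3895^2 + 5.5979^2) = 10.471454
Step 2: Project.
Since ||x|| > R, scale = R/||x|| = 6/10.471454 = 0.572986, proj(x) = scale * x
proj(x) = [-4.008897, -2.422528, 1.942136, 3.207518]
Step 3: Dot product.
a^T * proj(x) = 2*(-4.008897) + 1*(-2.422528) + 0*1.942136 + 1*3.207518 = -7.2328


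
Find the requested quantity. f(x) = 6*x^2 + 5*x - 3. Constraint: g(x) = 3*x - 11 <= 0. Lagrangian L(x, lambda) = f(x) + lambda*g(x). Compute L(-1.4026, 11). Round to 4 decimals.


Step 1: Evaluate f(x).
f(-1.4026) = 6*(-1.4026)^2 + 5*(-1.4026) - 3 = 1.7907
Step 2: Evaluate g(x).
g(-1.4026) = 3*-1.4026 - 11 = -15.2078
Step 3: Compute Lagrangian.
L = 1.7907 + 11*-15.2078 = -165.4951


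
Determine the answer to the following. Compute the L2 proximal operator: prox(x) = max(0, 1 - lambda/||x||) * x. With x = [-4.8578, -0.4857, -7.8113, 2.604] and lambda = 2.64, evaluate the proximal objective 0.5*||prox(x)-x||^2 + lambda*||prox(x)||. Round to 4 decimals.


Step 1: Compute ||x||.
||x|| = 9.5724
Step 2: Compute scaling factor.
scale = max(0, 1 - 2.64/9.5724) = 0.7242
Step 3: prox(x) = [-3.5181, -0.3517, -5.657, 1.8858]
||prox(x)|| = 6.9324
Step 4: Proximal objective.
0.5*||prox-x||^2 = 3.4848
lambda*||prox|| = 18.3015
Total = 21.7864


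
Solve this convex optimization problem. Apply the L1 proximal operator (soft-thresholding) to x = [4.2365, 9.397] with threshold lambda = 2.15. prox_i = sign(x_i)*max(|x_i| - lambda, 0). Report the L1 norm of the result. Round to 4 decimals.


Soft-thresholding with lambda = 2.15:
prox(4.2365) = sign(4.2365)*max(|4.2365| - 2.15, 0) = 2.0865
prox(9.397) = sign(9.397)*max(|9.397| - 2.15, 0) = 7.247
prox(x) = [2.0865, 7.247]
||prox(x)||_1 = 2.0865 + 7.247 = 9.3335


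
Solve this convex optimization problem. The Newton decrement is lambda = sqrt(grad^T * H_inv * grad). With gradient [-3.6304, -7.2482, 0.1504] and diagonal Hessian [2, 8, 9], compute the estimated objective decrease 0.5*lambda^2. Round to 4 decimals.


Step 1: H is diagonal, so H^(-1) * g = [-1.8152, -0.906, 0.0167].
Step 2: g^T H^(-1) g = sum_i g_i^2 / H_ii
  = (-3.6304)^2/2 + (-7.2482)^2/8 + (0.1504)^2/9
  = 6.5899 + 6.5671 + 0.0025 = 13.1595
Step 3: Objective decrease = 0.5 * g^T H^(-1) g = 6.5797


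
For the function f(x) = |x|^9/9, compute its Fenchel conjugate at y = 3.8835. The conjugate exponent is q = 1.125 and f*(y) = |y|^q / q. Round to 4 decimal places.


The conjugate exponent q satisfies 1/p + 1/q = 1.
p = 9, so q = 9/(9 - 1) = 1.125
|y|^q = 3.8835^1.125 = 4.6013
f*(3.8835) = 4.6013 / 1.125 = 4.09


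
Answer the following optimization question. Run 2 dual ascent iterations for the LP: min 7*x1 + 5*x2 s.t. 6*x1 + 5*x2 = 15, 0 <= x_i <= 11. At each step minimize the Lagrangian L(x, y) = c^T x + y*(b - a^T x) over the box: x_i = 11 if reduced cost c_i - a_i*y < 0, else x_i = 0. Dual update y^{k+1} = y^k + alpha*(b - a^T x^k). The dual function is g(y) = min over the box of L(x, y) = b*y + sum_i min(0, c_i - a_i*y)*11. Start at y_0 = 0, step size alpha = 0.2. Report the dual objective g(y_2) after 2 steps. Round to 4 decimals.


Dual ascent for LP: min 7*x1 + 5*x2, 6*x1 + 5*x2 = 15, 0 <= x_i <= 11
Step 1: y^k = 0.0, reduced costs: (7.0, 5.0)
  x^k = (0.0, 0.0), subgradient = b - a^T x = 15.0
  y^{k+1} = 0.0 + 0.2*15.0 = 3.0
Step 2: y^k = 3.0, reduced costs: (-11.0, -10.0)
  x^k = (11.0, 11.0), subgradient = b - a^T x = -106.0
  y^{k+1} = 3.0 + 0.2*-106.0 = -18.2
Dual objective at y_2 = -18.2: reduced costs (116.2, 96.0), box minimizer x = (0.0, 0.0)
g(y_2) = b*y + (c1 - a1*y)*x1 + (c2 - a2*y)*x2 = 15*(-18.2) + 116.2*0.0 + 96.0*0.0 = -273.0 + 0.0 + 0.0 = -273.0


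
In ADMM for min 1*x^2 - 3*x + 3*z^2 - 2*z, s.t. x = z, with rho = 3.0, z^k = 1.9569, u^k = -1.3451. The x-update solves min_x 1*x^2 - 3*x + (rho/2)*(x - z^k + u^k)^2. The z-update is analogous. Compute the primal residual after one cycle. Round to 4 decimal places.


ADMM iteration with rho = 3.0, z^k = 1.9569, u^k = -1.3451
Step 1: x-update.
Minimize 1*x^2 - 3*x + (3.0/2)*(x - 1.9569 - 1.3451)^2
FOC: (2*1 + 3.0)*x = 3 + 3.0*(1.9569 + 1.3451)
x^{k+1} = 2.5812
Step 2: z-update.
Minimize 3*z^2 - 2*z + (3.0/2)*(2.5812 - z - 1.3451)^2
FOC: (2*3 + 3.0)*z = 2 + 3.0*(2.5812 - 1.3451)
z^{k+1} = 0.6343
Step 3: u-update.
u^{k+1} = -1.3451 + 2.5812 - 0.6343 = 0.6018
Step 4: Primal residual = |2.5812 - 0.6343| = 1.9469


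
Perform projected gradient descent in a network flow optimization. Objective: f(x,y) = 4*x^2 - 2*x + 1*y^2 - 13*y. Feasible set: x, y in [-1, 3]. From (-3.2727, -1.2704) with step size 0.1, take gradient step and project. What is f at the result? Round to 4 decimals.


Step 1: Compute gradient at (-3.2727, -1.2704).
grad_x = 2*4*-3.2727 - 2 = -28.1816
grad_y = 2*1*-1.2704 - 13 = -15.5408
Step 2: Gradient step.
x_raw = -3.2727 - 0.1*-28.1816 = -0.4545
y_raw = -1.2704 - 0.1*-15.5408 = 0.2837
Step 3: Project onto [-1, 3].
x_proj = clip(-0.4545) = -0.4545
y_proj = clip(0.2837) = 0.2837
Step 4: Evaluate f.
f(-0.4545, 0.2837) = -1.8719


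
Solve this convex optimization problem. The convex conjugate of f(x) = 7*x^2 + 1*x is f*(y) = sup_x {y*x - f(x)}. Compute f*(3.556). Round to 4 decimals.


f*(y) = sup_x {y*x - a*x^2 - b*x} = sup_x {(y-b)*x - a*x^2}
FOC: (y - b) - 2a*x = 0 => x* = (y - b)/(2a)
x* = (3.556 - 1)/(2*7) = 0.1826
f*(3.556) = (y-b)^2/(4a) = (3.556 - 1)^2/(4*7)
= 6.5331/28 = 0.2333


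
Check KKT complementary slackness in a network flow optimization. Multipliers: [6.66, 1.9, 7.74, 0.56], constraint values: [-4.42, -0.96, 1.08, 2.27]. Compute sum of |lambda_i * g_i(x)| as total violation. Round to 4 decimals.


KKT complementary slackness check:
lambda_1 * g_1 = 6.66 * -4.42 = -29.4372
lambda_2 * g_2 = 1.9 * -0.96 = -1.824
lambda_3 * g_3 = 7.74 * 1.08 = 8.3592
lambda_4 * g_4 = 0.56 * 2.27 = 1.2712
Total violation = 29.4372 + 1.824 + 8.3592 + 1.2712 = 40.8916


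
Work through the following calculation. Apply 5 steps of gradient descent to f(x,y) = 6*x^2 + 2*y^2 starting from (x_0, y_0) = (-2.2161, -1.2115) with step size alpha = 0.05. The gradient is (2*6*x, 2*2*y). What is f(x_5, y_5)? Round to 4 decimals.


Gradient descent on f(x,y) = 6*x^2 + 2*y^2.
Starting point: (-2.2161, -1.2115), alpha = 0.05
Step 1: grad_x = 2*6*-2.2161 = -26.5932, grad_y = 2*2*-1.2115 = -4.846
  x_1 = -2.2161 - 0.05*-26.5932 = -0.8864
  y_1 = -1.2115 - 0.05*-4.846 = -0.9692
Step 2: grad_x = 2*6*-0.8864 = -10.6373, grad_y = 2*2*-0.9692 = -3.8768
  x_2 = -0.8864 - 0.05*-10.6373 = -0.3546
  y_2 = -0.9692 - 0.05*-3.8768 = -0.7754
Step 3: grad_x = 2*6*-0.3546 = -4.2549, grad_y = 2*2*-0.7754 = -3.1014
  x_3 = -0.3546 - 0.05*-4.2549 = -0.1418
  y_3 = -0.7754 - 0.05*-3.1014 = -0.6203
Step 4: grad_x = 2*6*-0.1418 = -1.702, grad_y = 2*2*-0.6203 = -2.4812
  x_4 = -0.1418 - 0.05*-1.702 = -0.0567
  y_4 = -0.6203 - 0.05*-2.4812 = -0.4962
Step 5: grad_x = 2*6*-0.0567 = -0.6808, grad_y = 2*2*-0.4962 = -1.9849
  x_5 = -0.0567 - 0.05*-0.6808 = -0.0227
  y_5 = -0.4962 - 0.05*-1.9849 = -0.397
f(-0.0227, -0.397) = 6*(-0.0227)^2 + 2*(-0.397)^2 = 0.3183
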